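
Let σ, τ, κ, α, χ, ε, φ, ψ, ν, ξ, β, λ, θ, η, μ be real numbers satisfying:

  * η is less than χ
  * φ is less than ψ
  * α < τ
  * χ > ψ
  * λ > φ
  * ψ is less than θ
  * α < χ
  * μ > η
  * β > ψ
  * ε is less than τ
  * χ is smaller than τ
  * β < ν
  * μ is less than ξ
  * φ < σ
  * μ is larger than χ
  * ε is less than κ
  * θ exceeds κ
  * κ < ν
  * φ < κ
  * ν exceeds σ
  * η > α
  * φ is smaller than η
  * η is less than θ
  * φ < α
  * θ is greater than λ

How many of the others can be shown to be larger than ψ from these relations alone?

From ψ the given relations immediately reach β, χ, θ.
From those, τ, μ, ν — 6 in total.
From those, ξ — 7 in total.
No other element is forced above ψ by the given relations, so the count is 7.

7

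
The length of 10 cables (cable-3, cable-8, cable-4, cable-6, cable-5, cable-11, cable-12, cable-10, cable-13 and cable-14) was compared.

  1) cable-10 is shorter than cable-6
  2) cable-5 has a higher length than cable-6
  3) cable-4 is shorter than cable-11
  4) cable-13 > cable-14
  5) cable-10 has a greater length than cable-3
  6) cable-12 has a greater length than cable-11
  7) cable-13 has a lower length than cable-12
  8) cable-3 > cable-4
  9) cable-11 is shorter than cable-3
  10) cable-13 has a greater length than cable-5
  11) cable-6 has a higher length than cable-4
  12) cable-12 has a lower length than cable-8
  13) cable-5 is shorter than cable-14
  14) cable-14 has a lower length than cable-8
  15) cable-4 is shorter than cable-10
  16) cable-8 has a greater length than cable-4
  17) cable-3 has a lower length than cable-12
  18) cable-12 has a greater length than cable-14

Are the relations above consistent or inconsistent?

The single ordering cable-4 < cable-11 < cable-3 < cable-10 < cable-6 < cable-5 < cable-14 < cable-13 < cable-12 < cable-8 satisfies every listed relation, so no contradiction arises.

consistent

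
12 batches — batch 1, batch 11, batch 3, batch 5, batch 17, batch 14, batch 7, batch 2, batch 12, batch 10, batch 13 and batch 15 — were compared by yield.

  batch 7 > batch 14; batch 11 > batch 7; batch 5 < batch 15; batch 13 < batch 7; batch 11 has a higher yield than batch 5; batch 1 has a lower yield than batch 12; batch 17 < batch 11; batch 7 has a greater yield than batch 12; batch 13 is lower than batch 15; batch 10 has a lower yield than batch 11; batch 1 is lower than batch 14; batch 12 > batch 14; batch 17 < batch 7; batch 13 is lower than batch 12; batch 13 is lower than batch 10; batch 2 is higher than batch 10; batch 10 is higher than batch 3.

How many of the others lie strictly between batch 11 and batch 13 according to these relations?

Chaining upward from batch 13 reaches: batch 10, batch 15, batch 2, batch 12, batch 7.
Chaining downward from batch 11 reaches: batch 17, batch 5, batch 1, batch 14, batch 3, batch 10, batch 12, batch 7.
Strictly between batch 13 and batch 11 are those in both lists: batch 10, batch 12, batch 7 — 3 elements.

3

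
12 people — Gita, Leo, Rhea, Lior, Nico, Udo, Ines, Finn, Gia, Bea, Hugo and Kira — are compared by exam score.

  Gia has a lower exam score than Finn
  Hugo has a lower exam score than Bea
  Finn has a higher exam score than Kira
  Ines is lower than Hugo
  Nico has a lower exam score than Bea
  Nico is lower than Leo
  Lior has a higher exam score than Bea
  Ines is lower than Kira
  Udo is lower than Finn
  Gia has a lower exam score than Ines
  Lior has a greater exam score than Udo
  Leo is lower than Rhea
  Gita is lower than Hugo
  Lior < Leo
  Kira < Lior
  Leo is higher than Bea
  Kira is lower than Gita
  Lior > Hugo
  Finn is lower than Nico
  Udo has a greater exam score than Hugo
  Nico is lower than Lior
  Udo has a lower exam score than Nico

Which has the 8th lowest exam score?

The consecutive relations fix a unique order: Gia < Ines < Kira < Gita < Hugo < Udo < Finn < Nico < Bea < Lior < Leo < Rhea.
Counting 8 from the smallest end gives Nico.

Nico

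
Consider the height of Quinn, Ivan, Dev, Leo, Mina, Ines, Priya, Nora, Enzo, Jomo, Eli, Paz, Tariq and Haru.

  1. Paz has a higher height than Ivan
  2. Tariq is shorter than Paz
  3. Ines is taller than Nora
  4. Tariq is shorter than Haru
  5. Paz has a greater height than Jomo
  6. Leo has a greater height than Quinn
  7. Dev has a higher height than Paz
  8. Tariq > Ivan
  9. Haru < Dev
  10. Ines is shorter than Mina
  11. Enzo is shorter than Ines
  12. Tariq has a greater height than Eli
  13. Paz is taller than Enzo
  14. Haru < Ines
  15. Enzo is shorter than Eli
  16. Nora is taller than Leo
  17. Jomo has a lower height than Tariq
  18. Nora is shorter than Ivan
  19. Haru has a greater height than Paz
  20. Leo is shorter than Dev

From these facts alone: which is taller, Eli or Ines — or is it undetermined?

Link the given pairs in sequence: Eli < Tariq; Tariq < Paz; Paz < Haru; Haru < Ines.
Together: Eli < Tariq < Paz < Haru < Ines.
So Ines is taller.

Ines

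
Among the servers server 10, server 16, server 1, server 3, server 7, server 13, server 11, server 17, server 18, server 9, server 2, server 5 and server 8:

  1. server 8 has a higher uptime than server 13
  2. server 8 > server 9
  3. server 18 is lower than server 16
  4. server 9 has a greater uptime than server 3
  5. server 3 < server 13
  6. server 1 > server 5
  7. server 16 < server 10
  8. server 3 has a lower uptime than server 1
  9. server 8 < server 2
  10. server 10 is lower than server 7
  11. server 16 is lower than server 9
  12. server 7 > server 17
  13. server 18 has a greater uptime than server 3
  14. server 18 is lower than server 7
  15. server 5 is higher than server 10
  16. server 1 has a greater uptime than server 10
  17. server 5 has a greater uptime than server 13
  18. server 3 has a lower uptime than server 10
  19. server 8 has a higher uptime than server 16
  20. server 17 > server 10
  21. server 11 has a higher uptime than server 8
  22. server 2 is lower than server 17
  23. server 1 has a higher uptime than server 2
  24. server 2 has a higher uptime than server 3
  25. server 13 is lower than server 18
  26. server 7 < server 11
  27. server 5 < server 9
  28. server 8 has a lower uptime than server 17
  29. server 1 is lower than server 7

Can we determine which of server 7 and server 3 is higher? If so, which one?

server 7

The relevant relations are server 3 < server 13; server 13 < server 18; server 18 < server 16; server 16 < server 10; server 10 < server 5; server 5 < server 9; server 9 < server 8; server 8 < server 2; server 2 < server 17; server 17 < server 7.
Chaining these gives server 3 < server 13 < server 18 < server 16 < server 10 < server 5 < server 9 < server 8 < server 2 < server 17 < server 7.
So server 7 is higher.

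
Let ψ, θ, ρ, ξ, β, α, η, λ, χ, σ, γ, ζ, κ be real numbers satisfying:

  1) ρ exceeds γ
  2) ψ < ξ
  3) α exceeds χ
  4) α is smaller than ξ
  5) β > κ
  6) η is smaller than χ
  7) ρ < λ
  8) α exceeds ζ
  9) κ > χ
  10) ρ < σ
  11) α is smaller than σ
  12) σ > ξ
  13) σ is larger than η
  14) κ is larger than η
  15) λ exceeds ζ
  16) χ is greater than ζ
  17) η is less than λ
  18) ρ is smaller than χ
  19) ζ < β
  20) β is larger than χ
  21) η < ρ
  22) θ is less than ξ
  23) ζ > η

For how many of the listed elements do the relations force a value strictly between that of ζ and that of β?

The relations place ζ below β. An element lies strictly between them when it is forced above ζ and also forced below β.
Above ζ: {χ, α, ξ, κ, λ, σ}. Below β: {γ, η, ρ, χ, κ}.
Intersection: {χ, κ} — 2.

2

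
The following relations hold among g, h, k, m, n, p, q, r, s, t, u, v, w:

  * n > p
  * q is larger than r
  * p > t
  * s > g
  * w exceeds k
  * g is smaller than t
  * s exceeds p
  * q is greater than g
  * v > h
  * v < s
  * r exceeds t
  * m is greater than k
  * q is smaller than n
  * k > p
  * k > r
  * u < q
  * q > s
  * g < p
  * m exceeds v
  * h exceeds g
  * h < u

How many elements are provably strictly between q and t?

The relations place t below q. An element lies strictly between them when it is forced above t and also forced below q.
Above t: {p, r, k, s, m, w, n}. Below q: {g, p, r, h, u, v, s}.
Intersection: {p, r, s} — 3.

3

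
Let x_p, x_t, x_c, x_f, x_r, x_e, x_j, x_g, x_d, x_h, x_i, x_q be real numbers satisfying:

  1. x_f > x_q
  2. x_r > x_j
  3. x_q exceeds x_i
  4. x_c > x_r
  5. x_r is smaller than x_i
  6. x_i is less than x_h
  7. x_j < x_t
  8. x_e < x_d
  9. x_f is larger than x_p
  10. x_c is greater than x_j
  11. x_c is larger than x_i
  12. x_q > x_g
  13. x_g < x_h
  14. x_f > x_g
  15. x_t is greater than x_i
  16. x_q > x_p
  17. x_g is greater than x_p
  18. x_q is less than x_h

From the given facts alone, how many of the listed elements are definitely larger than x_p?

The elements the relations force above x_p are x_g, x_q, x_h, x_f — no chain reaches any other.
That is 4.

4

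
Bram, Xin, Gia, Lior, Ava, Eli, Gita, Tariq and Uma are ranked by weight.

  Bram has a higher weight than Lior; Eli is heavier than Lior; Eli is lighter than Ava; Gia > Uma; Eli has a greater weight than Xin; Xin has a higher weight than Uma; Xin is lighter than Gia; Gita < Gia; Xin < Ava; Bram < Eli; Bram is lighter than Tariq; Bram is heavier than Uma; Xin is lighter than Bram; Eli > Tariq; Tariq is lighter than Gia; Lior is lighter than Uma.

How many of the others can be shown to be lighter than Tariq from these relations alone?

The elements the relations force below Tariq are Lior, Uma, Xin, Bram — no chain reaches any other.
That is 4.

4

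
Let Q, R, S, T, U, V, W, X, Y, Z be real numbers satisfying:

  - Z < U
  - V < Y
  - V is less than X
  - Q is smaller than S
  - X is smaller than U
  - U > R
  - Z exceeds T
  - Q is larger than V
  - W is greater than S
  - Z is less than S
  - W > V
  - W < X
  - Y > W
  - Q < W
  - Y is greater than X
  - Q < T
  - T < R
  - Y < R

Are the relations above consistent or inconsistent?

consistent

The single ordering V < Q < T < Z < S < W < X < Y < R < U satisfies every listed relation, so no contradiction arises.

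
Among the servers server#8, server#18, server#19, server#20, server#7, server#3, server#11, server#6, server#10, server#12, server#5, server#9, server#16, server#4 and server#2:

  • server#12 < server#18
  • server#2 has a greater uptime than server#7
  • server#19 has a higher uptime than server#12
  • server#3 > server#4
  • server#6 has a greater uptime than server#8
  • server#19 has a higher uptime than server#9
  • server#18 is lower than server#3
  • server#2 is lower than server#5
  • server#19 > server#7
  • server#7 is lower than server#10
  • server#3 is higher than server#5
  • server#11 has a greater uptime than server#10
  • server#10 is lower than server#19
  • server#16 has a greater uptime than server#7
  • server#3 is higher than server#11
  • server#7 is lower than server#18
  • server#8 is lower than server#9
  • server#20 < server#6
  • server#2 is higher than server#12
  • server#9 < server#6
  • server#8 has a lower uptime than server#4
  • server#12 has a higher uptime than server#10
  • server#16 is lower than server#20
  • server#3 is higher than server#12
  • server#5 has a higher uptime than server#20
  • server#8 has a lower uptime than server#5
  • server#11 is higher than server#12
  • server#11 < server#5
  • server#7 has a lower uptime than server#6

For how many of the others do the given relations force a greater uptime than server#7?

11

The elements the relations force above server#7 are server#10, server#12, server#16, server#11, server#20, server#2, server#6, server#18, server#19, server#5, server#3 — no chain reaches any other.
That is 11.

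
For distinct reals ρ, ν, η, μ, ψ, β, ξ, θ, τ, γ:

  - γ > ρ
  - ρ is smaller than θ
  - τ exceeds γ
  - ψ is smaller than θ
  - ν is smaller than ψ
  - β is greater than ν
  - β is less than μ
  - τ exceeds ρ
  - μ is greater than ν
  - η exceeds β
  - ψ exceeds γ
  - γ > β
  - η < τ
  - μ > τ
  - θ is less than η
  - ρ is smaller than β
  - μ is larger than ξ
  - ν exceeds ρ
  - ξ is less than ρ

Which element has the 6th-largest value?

γ

Piecing the relations together gives one ordering: ξ < ρ < ν < β < γ < ψ < θ < η < τ < μ.
The 6th largest is γ.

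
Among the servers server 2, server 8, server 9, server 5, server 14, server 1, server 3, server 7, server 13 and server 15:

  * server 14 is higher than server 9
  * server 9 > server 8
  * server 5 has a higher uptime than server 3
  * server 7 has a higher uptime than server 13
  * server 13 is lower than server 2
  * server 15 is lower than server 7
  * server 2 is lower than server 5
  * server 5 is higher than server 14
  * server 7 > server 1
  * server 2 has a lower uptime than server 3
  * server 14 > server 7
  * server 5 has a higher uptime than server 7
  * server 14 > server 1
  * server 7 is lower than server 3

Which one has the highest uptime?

server 5

Chaining downward from server 5: directly below it, server 7, server 2, server 3, server 14; then server 15, server 13, server 1, server 9; then server 8.
That covers every other element, and nothing is given above server 5, so server 5 is the highest uptime.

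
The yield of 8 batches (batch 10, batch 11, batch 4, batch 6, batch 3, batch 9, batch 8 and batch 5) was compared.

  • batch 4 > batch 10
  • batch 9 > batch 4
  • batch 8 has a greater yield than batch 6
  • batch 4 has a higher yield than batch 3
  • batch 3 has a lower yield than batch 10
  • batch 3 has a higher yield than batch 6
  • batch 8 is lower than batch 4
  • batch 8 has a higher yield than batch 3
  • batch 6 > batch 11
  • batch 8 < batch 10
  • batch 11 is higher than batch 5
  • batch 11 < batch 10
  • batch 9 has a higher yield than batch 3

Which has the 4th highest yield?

batch 8

The consecutive relations fix a unique order: batch 5 < batch 11 < batch 6 < batch 3 < batch 8 < batch 10 < batch 4 < batch 9.
The 4th largest is batch 8.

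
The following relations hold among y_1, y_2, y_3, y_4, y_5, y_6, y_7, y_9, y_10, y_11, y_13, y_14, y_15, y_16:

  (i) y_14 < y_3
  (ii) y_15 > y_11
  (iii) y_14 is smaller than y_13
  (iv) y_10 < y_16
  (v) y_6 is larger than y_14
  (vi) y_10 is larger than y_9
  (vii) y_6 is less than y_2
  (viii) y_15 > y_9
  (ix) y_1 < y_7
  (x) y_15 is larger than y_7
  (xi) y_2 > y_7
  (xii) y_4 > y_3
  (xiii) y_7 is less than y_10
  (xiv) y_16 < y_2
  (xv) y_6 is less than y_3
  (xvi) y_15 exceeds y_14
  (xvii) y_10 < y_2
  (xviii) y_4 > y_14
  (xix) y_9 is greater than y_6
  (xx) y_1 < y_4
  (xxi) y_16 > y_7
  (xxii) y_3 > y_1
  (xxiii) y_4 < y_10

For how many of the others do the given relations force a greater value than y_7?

From y_7 the given relations immediately reach y_15, y_10, y_16, y_2.
No other element is forced above y_7 by the given relations, so the count is 4.

4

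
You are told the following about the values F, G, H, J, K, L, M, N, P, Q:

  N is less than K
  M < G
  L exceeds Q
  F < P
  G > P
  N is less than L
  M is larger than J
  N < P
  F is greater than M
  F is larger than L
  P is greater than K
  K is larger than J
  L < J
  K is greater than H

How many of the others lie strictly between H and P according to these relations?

Chaining upward from H reaches: K, G.
Chaining downward from P reaches: N, Q, L, J, K, M, F.
Strictly between H and P are those in both lists: K — 1 element.

1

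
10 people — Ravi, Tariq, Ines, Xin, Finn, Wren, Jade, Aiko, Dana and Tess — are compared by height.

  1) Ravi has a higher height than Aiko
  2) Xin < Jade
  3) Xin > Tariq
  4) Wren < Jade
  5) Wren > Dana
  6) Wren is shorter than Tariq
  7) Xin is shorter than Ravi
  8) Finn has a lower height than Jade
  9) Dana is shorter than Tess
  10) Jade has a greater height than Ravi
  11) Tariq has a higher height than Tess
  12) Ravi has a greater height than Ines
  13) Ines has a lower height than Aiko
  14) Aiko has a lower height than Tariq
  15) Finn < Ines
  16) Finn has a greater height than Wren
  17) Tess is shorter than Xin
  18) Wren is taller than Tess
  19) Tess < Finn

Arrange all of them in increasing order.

Nothing is placed below Dana, so it is least; from there Dana < Tess; Tess < Wren; Wren < Finn; Finn < Ines; Ines < Aiko; Aiko < Tariq; Tariq < Xin; Xin < Ravi; Ravi < Jade, each given directly.

Dana < Tess < Wren < Finn < Ines < Aiko < Tariq < Xin < Ravi < Jade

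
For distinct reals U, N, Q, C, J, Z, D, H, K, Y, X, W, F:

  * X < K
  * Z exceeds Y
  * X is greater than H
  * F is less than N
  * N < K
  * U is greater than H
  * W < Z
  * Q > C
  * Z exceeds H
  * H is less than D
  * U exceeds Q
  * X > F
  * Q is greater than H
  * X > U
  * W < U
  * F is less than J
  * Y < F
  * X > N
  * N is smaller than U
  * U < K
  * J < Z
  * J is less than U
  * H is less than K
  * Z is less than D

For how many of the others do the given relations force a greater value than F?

The elements the relations force above F are J, Z, D, N, U, X, K — no chain reaches any other.
That is 7.

7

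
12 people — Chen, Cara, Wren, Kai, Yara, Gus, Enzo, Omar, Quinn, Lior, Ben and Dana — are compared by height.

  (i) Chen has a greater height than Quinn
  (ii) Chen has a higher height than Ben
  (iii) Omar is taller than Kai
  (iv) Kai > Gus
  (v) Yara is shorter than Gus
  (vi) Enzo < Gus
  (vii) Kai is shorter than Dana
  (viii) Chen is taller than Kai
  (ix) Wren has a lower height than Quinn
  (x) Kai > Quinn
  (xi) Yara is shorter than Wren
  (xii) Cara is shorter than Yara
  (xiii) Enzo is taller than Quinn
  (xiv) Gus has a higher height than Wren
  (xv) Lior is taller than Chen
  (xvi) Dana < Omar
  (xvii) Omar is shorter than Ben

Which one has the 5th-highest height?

Dana

The consecutive relations fix a unique order: Cara < Yara < Wren < Quinn < Enzo < Gus < Kai < Dana < Omar < Ben < Chen < Lior.
Counting 5 from the largest end gives Dana.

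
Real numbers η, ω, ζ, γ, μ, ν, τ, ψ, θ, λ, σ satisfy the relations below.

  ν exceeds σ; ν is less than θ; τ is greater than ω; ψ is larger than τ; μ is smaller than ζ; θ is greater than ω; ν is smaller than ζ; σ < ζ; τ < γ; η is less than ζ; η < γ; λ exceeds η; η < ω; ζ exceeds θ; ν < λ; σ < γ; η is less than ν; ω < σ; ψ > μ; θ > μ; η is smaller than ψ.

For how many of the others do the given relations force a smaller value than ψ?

4

From ψ the given relations immediately reach η, μ, τ.
From those, ω — 4 in total.
No other element is forced below ψ by the given relations, so the count is 4.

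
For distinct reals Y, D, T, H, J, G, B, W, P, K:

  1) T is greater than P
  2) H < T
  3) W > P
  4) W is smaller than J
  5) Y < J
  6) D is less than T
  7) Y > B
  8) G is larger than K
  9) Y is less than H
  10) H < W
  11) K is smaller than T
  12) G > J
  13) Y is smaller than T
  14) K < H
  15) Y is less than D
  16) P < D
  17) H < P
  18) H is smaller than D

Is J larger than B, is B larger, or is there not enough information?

B < Y < H < P < W < J, by transitivity through Y, H, P, W.
So J is larger.

J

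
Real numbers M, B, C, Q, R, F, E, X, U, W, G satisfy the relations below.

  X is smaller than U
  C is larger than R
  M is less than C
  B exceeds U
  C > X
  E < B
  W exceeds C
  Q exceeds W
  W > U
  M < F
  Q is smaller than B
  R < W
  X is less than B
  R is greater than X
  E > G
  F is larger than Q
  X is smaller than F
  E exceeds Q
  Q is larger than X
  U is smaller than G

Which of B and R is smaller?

R

Chaining the given relations: R < C < W < Q < E < B.
So R < B; R is the smaller of the two.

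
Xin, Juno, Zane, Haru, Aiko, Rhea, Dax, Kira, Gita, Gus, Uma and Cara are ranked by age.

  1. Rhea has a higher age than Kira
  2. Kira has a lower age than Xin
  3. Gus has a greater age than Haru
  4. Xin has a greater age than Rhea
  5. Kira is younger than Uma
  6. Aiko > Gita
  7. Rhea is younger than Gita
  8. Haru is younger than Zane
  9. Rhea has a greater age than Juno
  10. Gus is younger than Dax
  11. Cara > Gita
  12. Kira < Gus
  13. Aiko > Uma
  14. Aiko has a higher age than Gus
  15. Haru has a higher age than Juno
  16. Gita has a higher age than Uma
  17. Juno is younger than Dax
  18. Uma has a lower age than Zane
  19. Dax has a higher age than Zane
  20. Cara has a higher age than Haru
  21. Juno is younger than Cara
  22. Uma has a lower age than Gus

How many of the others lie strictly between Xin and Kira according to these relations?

The relations place Kira below Xin. An element lies strictly between them when it is forced above Kira and also forced below Xin.
Above Kira: {Uma, Rhea, Gita, Cara, Gus, Zane, Dax, Aiko}. Below Xin: {Juno, Rhea}.
Intersection: {Rhea} — 1.

1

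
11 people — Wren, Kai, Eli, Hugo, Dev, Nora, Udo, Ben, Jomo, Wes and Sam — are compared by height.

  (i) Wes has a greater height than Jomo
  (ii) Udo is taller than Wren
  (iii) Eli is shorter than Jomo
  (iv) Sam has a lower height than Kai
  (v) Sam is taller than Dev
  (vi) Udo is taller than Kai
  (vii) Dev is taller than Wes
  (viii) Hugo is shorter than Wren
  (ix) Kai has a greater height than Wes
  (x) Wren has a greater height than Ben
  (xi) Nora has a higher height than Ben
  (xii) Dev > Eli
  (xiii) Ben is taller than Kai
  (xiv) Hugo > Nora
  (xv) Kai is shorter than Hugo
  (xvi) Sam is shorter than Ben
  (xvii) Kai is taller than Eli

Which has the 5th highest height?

Ben

The consecutive relations fix a unique order: Eli < Jomo < Wes < Dev < Sam < Kai < Ben < Nora < Hugo < Wren < Udo.
The 5th largest is Ben.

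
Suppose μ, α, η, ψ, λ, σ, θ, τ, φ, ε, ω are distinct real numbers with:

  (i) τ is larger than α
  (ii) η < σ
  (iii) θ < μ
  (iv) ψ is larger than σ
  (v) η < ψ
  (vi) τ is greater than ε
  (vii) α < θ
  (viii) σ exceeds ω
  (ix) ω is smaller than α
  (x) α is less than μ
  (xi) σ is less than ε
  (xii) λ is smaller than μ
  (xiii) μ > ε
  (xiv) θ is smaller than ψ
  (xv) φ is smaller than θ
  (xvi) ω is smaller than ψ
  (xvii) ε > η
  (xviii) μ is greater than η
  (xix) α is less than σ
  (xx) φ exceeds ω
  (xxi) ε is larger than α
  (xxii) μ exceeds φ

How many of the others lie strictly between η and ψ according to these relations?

Chaining upward from η reaches: σ, ε, τ, μ.
Chaining downward from ψ reaches: ω, φ, α, σ, θ.
Strictly between η and ψ are those in both lists: σ — 1 element.

1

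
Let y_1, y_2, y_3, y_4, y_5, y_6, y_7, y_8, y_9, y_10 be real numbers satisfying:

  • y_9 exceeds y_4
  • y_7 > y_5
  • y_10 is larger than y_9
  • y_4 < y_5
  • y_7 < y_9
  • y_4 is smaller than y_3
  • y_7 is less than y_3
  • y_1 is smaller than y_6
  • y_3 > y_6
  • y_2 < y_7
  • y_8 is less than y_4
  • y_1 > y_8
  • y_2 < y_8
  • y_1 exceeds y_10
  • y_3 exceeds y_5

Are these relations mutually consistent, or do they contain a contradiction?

Every relation is compatible with y_2 < y_8 < y_4 < y_5 < y_7 < y_9 < y_10 < y_1 < y_6 < y_3; the set is consistent.

consistent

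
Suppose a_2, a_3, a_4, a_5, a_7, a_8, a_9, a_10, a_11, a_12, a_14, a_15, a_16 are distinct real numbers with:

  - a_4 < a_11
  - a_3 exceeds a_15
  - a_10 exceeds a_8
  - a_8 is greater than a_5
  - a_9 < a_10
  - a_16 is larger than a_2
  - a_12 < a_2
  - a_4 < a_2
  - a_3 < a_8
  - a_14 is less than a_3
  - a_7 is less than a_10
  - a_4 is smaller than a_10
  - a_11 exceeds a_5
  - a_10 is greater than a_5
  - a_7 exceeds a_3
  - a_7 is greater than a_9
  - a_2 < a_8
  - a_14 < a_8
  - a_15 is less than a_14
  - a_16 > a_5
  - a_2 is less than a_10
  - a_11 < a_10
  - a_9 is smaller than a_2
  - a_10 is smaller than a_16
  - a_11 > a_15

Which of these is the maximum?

Chaining downward from a_16: directly below it, a_5, a_2, a_10; then a_4, a_9, a_12, a_11, a_8, a_7; then a_15, a_14, a_3.
That covers every other element, and nothing is given above a_16, so a_16 is the maximum.

a_16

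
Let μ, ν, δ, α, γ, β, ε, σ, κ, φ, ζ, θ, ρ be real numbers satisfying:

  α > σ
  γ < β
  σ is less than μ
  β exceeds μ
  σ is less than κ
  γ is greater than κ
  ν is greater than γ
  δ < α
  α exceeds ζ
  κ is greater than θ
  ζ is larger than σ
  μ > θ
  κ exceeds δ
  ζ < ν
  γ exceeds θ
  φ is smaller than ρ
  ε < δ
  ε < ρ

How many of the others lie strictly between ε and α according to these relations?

Chaining upward from ε reaches: δ, κ, γ, ρ, β, ν.
Chaining downward from α reaches: δ, σ, ζ.
Strictly between ε and α are those in both lists: δ — 1 element.

1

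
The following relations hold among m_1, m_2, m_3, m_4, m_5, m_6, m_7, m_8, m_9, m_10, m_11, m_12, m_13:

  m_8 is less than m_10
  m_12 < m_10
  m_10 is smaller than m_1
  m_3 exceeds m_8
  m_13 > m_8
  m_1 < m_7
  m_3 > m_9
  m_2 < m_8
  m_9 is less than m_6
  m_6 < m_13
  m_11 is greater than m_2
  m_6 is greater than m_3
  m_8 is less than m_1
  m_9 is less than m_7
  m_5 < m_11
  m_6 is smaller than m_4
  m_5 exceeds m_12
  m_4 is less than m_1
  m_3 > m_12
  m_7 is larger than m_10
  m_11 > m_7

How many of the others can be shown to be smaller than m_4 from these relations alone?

6

The elements the relations force below m_4 are m_2, m_8, m_9, m_12, m_3, m_6 — no chain reaches any other.
That is 6.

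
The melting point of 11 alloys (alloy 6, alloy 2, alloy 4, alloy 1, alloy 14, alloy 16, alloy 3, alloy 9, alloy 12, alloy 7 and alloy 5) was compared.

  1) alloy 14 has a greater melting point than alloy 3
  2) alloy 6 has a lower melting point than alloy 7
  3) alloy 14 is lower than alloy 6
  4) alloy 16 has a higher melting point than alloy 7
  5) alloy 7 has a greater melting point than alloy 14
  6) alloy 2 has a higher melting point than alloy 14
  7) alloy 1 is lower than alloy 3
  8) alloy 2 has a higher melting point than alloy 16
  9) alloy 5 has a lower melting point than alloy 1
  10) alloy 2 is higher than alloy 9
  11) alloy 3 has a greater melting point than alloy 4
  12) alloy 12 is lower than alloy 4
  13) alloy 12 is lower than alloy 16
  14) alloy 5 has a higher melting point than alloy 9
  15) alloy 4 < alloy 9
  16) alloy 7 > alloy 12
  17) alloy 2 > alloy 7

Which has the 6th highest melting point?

alloy 3

Chaining the given pairs: alloy 12 < alloy 4 < alloy 9 < alloy 5 < alloy 1 < alloy 3 < alloy 14 < alloy 6 < alloy 7 < alloy 16 < alloy 2.
The 6th largest is alloy 3.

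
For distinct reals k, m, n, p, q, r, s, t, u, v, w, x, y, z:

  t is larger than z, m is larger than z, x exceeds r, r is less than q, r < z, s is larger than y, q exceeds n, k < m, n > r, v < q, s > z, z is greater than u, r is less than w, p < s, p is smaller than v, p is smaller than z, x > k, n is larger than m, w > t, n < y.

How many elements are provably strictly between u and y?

3

The relations place u below y. An element lies strictly between them when it is forced above u and also forced below y.
Above u: {z, t, m, w, n, s, q}. Below y: {r, p, k, z, m, n}.
Intersection: {z, m, n} — 3.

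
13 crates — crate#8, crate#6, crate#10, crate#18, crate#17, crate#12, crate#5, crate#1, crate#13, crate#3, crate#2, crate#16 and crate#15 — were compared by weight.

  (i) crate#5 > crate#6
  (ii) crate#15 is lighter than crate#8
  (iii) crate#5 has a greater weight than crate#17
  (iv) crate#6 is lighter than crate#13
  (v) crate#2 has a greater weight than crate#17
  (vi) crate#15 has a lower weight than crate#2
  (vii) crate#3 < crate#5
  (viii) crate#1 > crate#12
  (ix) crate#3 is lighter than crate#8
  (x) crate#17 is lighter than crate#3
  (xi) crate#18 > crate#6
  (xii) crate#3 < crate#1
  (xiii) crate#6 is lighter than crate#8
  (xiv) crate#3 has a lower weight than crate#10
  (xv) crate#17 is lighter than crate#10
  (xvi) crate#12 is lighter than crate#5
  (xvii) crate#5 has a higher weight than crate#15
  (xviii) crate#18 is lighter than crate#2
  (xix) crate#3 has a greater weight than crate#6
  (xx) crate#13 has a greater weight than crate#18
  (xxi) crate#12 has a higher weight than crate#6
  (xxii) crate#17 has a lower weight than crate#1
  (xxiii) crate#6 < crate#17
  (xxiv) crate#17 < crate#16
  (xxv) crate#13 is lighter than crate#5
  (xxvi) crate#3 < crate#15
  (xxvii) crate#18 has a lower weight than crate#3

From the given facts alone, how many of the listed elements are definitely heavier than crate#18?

From crate#18 the given relations immediately reach crate#3, crate#13, crate#2.
From those, crate#10, crate#15, crate#5, crate#8, crate#1 — 8 in total.
No other element is forced above crate#18 by the given relations, so the count is 8.

8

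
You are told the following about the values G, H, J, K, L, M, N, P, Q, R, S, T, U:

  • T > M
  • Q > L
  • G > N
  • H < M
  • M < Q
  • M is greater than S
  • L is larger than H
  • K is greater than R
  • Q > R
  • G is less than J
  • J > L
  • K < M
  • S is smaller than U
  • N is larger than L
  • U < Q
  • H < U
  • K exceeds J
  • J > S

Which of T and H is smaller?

H

H < L and L < N give H < N.
With N < G: H < L < N < G.
With G < J: H < L < N < G < J.
With J < K: H < L < N < G < J < K.
Then K < M extends the chain to M.
With M < T: H < L < N < G < J < K < M < T.
So H < T; H is the smaller of the two.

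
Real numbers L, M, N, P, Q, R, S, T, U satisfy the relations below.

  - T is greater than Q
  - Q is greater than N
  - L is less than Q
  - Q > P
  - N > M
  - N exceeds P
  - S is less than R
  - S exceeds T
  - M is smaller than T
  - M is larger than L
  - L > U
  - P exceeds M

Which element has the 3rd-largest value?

Piecing the relations together gives one ordering: U < L < M < P < N < Q < T < S < R.
The 3rd largest is T.

T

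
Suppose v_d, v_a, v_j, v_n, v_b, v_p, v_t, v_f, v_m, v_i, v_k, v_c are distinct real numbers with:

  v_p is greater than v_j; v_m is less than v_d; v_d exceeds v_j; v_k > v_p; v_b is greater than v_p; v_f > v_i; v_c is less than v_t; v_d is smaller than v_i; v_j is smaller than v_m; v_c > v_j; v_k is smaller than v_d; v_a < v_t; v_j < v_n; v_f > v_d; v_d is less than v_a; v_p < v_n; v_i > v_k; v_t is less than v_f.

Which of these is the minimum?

v_j

v_c is not least since v_j < v_c; v_p is not least since v_j < v_p; v_m is not least since v_j < v_m; v_k is not least since v_p < v_k; v_d is not least since v_k < v_d; v_b is not least since v_p < v_b; v_i is not least since v_d < v_i; v_a is not least since v_d < v_a; v_n is not least since v_j < v_n; v_t is not least since v_a < v_t; v_f is not least since v_t < v_f.
Only v_j has nothing below it, so v_j is the minimum.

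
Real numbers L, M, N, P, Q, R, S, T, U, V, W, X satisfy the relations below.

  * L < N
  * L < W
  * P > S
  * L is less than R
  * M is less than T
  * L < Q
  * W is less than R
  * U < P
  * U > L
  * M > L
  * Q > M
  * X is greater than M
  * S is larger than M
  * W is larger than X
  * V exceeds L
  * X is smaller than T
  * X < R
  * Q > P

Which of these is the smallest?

L

U is not least since L < U; M is not least since L < M; X is not least since M < X; S is not least since M < S; N is not least since L < N; P is not least since S < P; W is not least since L < W; T is not least since X < T; R is not least since L < R; Q is not least since L < Q; V is not least since L < V.
Only L has nothing below it, so L is the smallest.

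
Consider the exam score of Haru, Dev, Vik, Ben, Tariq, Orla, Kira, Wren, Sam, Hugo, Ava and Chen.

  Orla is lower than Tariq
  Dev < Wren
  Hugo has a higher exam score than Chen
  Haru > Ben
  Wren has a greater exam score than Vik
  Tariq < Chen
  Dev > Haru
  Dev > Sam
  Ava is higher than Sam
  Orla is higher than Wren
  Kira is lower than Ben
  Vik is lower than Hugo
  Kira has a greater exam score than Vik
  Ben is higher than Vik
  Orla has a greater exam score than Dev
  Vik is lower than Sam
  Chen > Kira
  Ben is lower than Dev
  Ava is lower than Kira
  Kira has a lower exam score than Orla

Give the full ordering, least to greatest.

Each adjacent pair is fixed by a given relation: Vik < Sam; Sam < Ava; Ava < Kira; Kira < Ben; Ben < Haru; Haru < Dev; Dev < Wren; Wren < Orla; Orla < Tariq; Tariq < Chen; Chen < Hugo. Chaining them end to end gives the full order.

Vik < Sam < Ava < Kira < Ben < Haru < Dev < Wren < Orla < Tariq < Chen < Hugo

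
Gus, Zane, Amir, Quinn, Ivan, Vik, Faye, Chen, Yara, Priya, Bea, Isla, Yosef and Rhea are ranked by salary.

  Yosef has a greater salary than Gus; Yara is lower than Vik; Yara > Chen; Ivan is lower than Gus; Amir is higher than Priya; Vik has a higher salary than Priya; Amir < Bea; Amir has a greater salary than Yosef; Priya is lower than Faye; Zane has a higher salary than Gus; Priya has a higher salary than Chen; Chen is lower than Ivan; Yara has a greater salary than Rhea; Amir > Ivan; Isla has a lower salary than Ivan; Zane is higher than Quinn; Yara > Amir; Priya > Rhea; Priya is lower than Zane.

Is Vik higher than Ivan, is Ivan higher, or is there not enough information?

Ivan < Gus and Gus < Yosef give Ivan < Yosef.
Then Yosef < Amir extends the chain to Amir.
With Amir < Yara: Ivan < Gus < Yosef < Amir < Yara.
With Yara < Vik: Ivan < Gus < Yosef < Amir < Yara < Vik.
So Vik is higher.

Vik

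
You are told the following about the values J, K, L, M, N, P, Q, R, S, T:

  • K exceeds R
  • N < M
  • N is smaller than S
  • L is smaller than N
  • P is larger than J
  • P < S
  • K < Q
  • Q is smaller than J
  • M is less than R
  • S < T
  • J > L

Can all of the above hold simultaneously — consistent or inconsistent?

Every relation is compatible with L < N < M < R < K < Q < J < P < S < T; the set is consistent.

consistent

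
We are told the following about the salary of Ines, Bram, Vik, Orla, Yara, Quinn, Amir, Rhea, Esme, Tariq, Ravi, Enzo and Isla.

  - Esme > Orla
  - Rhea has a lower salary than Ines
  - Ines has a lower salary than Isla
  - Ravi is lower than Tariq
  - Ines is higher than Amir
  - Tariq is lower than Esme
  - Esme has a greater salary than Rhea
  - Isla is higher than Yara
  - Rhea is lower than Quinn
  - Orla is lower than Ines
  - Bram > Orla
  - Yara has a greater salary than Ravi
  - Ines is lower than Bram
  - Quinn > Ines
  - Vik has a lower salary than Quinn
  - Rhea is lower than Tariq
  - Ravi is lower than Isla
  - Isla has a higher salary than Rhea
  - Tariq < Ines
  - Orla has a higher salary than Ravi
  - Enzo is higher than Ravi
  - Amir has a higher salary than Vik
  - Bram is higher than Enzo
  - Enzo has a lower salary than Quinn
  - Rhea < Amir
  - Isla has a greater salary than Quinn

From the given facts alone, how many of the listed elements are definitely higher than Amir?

4

From Amir the given relations immediately reach Ines.
From those, Quinn, Bram, Isla — 4 in total.
No other element is forced above Amir by the given relations, so the count is 4.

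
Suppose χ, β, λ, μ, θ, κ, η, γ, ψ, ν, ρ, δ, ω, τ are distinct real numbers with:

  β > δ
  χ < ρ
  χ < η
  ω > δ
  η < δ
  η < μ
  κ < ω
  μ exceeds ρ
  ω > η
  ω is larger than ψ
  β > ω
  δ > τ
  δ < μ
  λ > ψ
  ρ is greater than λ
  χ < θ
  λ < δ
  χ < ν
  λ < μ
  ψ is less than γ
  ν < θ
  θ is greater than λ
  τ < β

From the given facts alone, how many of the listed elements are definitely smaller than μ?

Directly below μ: λ, η, δ, ρ.
One step further: τ, ψ, χ (7 so far).
No other element is forced below μ by the given relations, so the count is 7.

7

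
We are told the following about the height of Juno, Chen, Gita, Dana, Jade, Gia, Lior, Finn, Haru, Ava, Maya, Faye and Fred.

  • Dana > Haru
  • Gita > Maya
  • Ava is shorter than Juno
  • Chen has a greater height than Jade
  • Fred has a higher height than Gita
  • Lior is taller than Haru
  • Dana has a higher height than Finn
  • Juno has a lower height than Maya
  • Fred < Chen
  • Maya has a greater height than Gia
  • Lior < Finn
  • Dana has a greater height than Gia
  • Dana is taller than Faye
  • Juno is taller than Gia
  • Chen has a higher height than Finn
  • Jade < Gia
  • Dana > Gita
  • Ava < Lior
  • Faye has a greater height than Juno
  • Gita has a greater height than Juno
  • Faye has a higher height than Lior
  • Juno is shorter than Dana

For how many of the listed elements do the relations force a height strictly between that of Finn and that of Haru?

1

Chaining upward from Haru reaches: Lior, Faye, Chen, Dana.
Chaining downward from Finn reaches: Ava, Lior.
Strictly between Haru and Finn are those in both lists: Lior — 1 element.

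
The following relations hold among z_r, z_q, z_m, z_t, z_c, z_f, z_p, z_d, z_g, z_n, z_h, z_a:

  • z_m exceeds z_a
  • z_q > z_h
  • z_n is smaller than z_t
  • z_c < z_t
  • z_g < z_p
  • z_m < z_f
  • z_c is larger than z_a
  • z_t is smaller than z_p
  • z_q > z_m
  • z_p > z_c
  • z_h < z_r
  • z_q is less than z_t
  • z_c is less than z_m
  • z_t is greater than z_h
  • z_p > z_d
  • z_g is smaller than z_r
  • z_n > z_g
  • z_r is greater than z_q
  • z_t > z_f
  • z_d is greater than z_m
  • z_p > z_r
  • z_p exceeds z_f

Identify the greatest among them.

z_p

Chaining downward from z_p: directly below it, z_g, z_c, z_d, z_f, z_r, z_t; then z_h, z_a, z_m, z_n, z_q.
That covers every other element, and nothing is given above z_p, so z_p is the greatest.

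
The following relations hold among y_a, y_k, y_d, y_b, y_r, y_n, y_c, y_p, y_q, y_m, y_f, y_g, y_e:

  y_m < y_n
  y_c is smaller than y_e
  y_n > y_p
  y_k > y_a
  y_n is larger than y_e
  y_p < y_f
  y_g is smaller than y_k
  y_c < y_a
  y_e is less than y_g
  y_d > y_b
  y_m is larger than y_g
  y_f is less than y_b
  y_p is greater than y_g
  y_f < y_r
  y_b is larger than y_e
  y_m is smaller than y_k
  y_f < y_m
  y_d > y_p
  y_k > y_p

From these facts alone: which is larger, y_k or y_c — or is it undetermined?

y_k

y_c < y_e and y_e < y_g give y_c < y_g.
Then y_g < y_p extends the chain to y_p.
With y_p < y_f: y_c < y_e < y_g < y_p < y_f.
Then y_f < y_m extends the chain to y_m.
Then y_m < y_k extends the chain to y_k.
So y_k is larger.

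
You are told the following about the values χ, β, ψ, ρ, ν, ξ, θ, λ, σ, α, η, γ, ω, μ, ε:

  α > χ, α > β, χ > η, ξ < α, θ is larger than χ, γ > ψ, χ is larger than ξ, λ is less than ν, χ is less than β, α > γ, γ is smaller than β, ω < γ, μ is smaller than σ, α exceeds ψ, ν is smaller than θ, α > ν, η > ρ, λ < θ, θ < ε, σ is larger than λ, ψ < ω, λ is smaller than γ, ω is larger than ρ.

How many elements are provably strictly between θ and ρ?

2

The relations place ρ below θ. An element lies strictly between them when it is forced above ρ and also forced below θ.
Above ρ: {η, χ, ω, γ, ε, β, α}. Below θ: {ξ, λ, η, χ, ν}.
Intersection: {η, χ} — 2.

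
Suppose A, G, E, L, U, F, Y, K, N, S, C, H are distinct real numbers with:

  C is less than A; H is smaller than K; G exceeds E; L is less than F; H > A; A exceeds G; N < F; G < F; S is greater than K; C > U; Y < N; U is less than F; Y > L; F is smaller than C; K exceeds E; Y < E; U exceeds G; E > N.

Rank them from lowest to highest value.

Each adjacent pair is fixed by a given relation: L < Y; Y < N; N < E; E < G; G < U; U < F; F < C; C < A; A < H; H < K; K < S. Chaining them end to end gives the full order.

L < Y < N < E < G < U < F < C < A < H < K < S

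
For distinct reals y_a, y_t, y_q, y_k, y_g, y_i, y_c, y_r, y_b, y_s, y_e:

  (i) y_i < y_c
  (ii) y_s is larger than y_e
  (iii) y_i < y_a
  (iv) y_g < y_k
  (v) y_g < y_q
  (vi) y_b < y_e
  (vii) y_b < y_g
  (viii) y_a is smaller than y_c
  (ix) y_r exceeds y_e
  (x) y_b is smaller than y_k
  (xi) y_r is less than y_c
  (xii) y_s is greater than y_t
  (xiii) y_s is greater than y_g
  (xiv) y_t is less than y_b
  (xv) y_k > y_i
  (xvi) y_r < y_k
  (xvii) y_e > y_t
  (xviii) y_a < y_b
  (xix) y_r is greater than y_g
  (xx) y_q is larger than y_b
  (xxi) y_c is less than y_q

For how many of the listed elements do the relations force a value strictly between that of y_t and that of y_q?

5

Chaining upward from y_t reaches: y_b, y_e, y_g, y_r, y_c, y_k, y_s.
Chaining downward from y_q reaches: y_i, y_a, y_b, y_e, y_g, y_r, y_c.
Strictly between y_t and y_q are those in both lists: y_b, y_e, y_g, y_r, y_c — 5 elements.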